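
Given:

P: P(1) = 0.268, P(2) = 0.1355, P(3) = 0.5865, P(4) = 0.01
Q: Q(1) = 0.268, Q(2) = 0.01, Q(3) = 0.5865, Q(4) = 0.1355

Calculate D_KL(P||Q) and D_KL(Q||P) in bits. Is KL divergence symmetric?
D_KL(P||Q) = 0.4719 bits, D_KL(Q||P) = 0.4719 bits. The two values coincide for this particular pair, but no — KL divergence is not symmetric in general.

D_KL(P||Q) = Σ P(x) log₂(P(x)/Q(x))

Computing term by term:
  P(1)·log₂(P(1)/Q(1)) = 0.268·log₂(0.268/0.268) = 0.00000
  P(2)·log₂(P(2)/Q(2)) = 0.1355·log₂(0.1355/0.01) = 0.50951
  P(3)·log₂(P(3)/Q(3)) = 0.5865·log₂(0.5865/0.5865) = 0.00000
  P(4)·log₂(P(4)/Q(4)) = 0.01·log₂(0.01/0.1355) = -0.03760

D_KL(P||Q) = 0.00000 + 0.50951 + 0.00000 - 0.03760 = 0.47191 ≈ 0.4719 bits

D_KL(Q||P) = Σ Q(x) log₂(Q(x)/P(x))

Computing term by term:
  Q(1)·log₂(Q(1)/P(1)) = 0.268·log₂(0.268/0.268) = 0.00000
  Q(2)·log₂(Q(2)/P(2)) = 0.01·log₂(0.01/0.1355) = -0.03760
  Q(3)·log₂(Q(3)/P(3)) = 0.5865·log₂(0.5865/0.5865) = 0.00000
  Q(4)·log₂(Q(4)/P(4)) = 0.1355·log₂(0.1355/0.01) = 0.50951

D_KL(Q||P) = 0.00000 - 0.03760 + 0.00000 + 0.50951 = 0.47191 ≈ 0.4719 bits

These ARE equal here. Q is P with outcomes relabeled (Q(2) = P(4), Q(4) = P(2)) by a relabeling that is its own inverse, so the two sums contain exactly the same terms in a different order. This is a special case — KL divergence is not symmetric in general: D_KL(P||Q) ≠ D_KL(Q||P) for most P, Q.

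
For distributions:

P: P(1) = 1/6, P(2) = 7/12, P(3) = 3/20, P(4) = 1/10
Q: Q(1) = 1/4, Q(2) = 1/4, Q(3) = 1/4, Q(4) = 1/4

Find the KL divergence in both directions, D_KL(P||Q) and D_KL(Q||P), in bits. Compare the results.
D_KL(P||Q) = 0.3728 bits, D_KL(Q||P) = 0.3554 bits. D_KL(P||Q) is larger than D_KL(Q||P) by 0.0174 bits; the two directions differ.

D_KL(P||Q) = Σ P(x) log₂(P(x)/Q(x))

Computing term by term:
  P(1)·log₂(P(1)/Q(1)) = (1/6)·log₂((1/6)/(1/4)) = -0.09749
  P(2)·log₂(P(2)/Q(2)) = (7/12)·log₂((7/12)/(1/4)) = 0.71306
  P(3)·log₂(P(3)/Q(3)) = (3/20)·log₂((3/20)/(1/4)) = -0.11054
  P(4)·log₂(P(4)/Q(4)) = (1/10)·log₂((1/10)/(1/4)) = -0.13219

D_KL(P||Q) = -0.09749 + 0.71306 - 0.11054 - 0.13219 = 0.37284 ≈ 0.3728 bits

D_KL(Q||P) = Σ Q(x) log₂(Q(x)/P(x))

Computing term by term:
  Q(1)·log₂(Q(1)/P(1)) = (1/4)·log₂((1/4)/(1/6)) = 0.14624
  Q(2)·log₂(Q(2)/P(2)) = (1/4)·log₂((1/4)/(7/12)) = -0.30560
  Q(3)·log₂(Q(3)/P(3)) = (1/4)·log₂((1/4)/(3/20)) = 0.18424
  Q(4)·log₂(Q(4)/P(4)) = (1/4)·log₂((1/4)/(1/10)) = 0.33048

D_KL(Q||P) = 0.14624 - 0.30560 + 0.18424 + 0.33048 = 0.35536 ≈ 0.3554 bits

These are NOT equal (difference: 0.0174 bits). KL divergence is asymmetric: D_KL(P||Q) ≠ D_KL(Q||P) in general.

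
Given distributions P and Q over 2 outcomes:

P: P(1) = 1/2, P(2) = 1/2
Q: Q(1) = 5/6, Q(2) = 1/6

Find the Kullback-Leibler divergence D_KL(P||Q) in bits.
0.4240 bits

D_KL(P||Q) = Σ P(x) log₂(P(x)/Q(x))

Computing term by term:
  P(1)·log₂(P(1)/Q(1)) = (1/2)·log₂((1/2)/(5/6)) = -0.36848
  P(2)·log₂(P(2)/Q(2)) = (1/2)·log₂((1/2)/(1/6)) = 0.79248

D_KL(P||Q) = -0.36848 + 0.79248 = 0.42400 ≈ 0.4240 bits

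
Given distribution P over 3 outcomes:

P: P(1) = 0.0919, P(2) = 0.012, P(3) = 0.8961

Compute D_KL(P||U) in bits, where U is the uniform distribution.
1.0501 bits

U(i) = 1/3 for all i

D_KL(P||U) = Σ P(x) log₂(P(x) / (1/3))
           = Σ P(x) log₂(P(x)) + log₂(3)
           = log₂(3) - H(P)

H(P) = -Σ P(x) log₂(P(x)):
  -P(1)·log₂(P(1)) = -(0.0919)·log₂(0.0919) = 0.31648
  -P(2)·log₂(P(2)) = -(0.012)·log₂(0.012) = 0.07657
  -P(3)·log₂(P(3)) = -(0.8961)·log₂(0.8961) = 0.14182
H(P) = 0.31648 + 0.07657 + 0.14182 = 0.53487 bits

log₂(3) = 1.58496 bits

D_KL(P||U) = 1.58496 - 0.53487 = 1.05009 ≈ 1.0501 bits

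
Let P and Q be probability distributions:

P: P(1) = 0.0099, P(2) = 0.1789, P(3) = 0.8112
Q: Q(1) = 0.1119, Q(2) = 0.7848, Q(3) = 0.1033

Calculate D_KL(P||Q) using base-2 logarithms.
1.9956 bits

D_KL(P||Q) = Σ P(x) log₂(P(x)/Q(x))

Computing term by term:
  P(1)·log₂(P(1)/Q(1)) = 0.0099·log₂(0.0099/0.1119) = -0.03464
  P(2)·log₂(P(2)/Q(2)) = 0.1789·log₂(0.1789/0.7848) = -0.38162
  P(3)·log₂(P(3)/Q(3)) = 0.8112·log₂(0.8112/0.1033) = 2.41187

D_KL(P||Q) = -0.03464 - 0.38162 + 2.41187 = 1.99561 ≈ 1.9956 bits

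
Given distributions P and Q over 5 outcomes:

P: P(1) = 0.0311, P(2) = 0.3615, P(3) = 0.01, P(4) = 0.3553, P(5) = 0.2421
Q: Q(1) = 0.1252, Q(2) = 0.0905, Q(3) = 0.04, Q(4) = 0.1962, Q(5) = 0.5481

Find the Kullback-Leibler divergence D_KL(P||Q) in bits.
0.6588 bits

D_KL(P||Q) = Σ P(x) log₂(P(x)/Q(x))

Computing term by term:
  P(1)·log₂(P(1)/Q(1)) = 0.0311·log₂(0.0311/0.1252) = -0.06249
  P(2)·log₂(P(2)/Q(2)) = 0.3615·log₂(0.3615/0.0905) = 0.72228
  P(3)·log₂(P(3)/Q(3)) = 0.01·log₂(0.01/0.04) = -0.02000
  P(4)·log₂(P(4)/Q(4)) = 0.3553·log₂(0.3553/0.1962) = 0.30439
  P(5)·log₂(P(5)/Q(5)) = 0.2421·log₂(0.2421/0.5481) = -0.28540

D_KL(P||Q) = -0.06249 + 0.72228 - 0.02000 + 0.30439 - 0.28540 = 0.65878 ≈ 0.6588 bits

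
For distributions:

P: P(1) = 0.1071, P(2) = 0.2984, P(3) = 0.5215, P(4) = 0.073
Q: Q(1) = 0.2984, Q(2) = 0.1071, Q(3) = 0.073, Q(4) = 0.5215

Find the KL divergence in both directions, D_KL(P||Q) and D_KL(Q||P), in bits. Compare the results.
D_KL(P||Q) = 1.5551 bits, D_KL(Q||P) = 1.5551 bits. The two directions give exactly the same value for this pair.

D_KL(P||Q) = Σ P(x) log₂(P(x)/Q(x))

Computing term by term:
  P(1)·log₂(P(1)/Q(1)) = 0.1071·log₂(0.1071/0.2984) = -0.15832
  P(2)·log₂(P(2)/Q(2)) = 0.2984·log₂(0.2984/0.1071) = 0.44112
  P(3)·log₂(P(3)/Q(3)) = 0.5215·log₂(0.5215/0.073) = 1.47934
  P(4)·log₂(P(4)/Q(4)) = 0.073·log₂(0.073/0.5215) = -0.20708

D_KL(P||Q) = -0.15832 + 0.44112 + 1.47934 - 0.20708 = 1.55506 ≈ 1.5551 bits

D_KL(Q||P) = Σ Q(x) log₂(Q(x)/P(x))

Computing term by term:
  Q(1)·log₂(Q(1)/P(1)) = 0.2984·log₂(0.2984/0.1071) = 0.44112
  Q(2)·log₂(Q(2)/P(2)) = 0.1071·log₂(0.1071/0.2984) = -0.15832
  Q(3)·log₂(Q(3)/P(3)) = 0.073·log₂(0.073/0.5215) = -0.20708
  Q(4)·log₂(Q(4)/P(4)) = 0.5215·log₂(0.5215/0.073) = 1.47934

D_KL(Q||P) = 0.44112 - 0.15832 - 0.20708 + 1.47934 = 1.55506 ≈ 1.5551 bits

These ARE equal here. Q is P with outcomes relabeled (Q(1) = P(2), Q(2) = P(1), Q(3) = P(4), Q(4) = P(3)) by a relabeling that is its own inverse, so the two sums contain exactly the same terms in a different order. This is a special case — KL divergence is not symmetric in general: D_KL(P||Q) ≠ D_KL(Q||P) for most P, Q.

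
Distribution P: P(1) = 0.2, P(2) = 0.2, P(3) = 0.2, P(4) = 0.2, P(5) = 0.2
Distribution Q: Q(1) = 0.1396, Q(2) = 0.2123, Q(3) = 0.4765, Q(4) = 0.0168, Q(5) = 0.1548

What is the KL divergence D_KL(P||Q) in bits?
0.6246 bits

D_KL(P||Q) = Σ P(x) log₂(P(x)/Q(x))

Computing term by term:
  P(1)·log₂(P(1)/Q(1)) = 0.2·log₂(0.2/0.1396) = 0.10374
  P(2)·log₂(P(2)/Q(2)) = 0.2·log₂(0.2/0.2123) = -0.01722
  P(3)·log₂(P(3)/Q(3)) = 0.2·log₂(0.2/0.4765) = -0.25050
  P(4)·log₂(P(4)/Q(4)) = 0.2·log₂(0.2/0.0168) = 0.71469
  P(5)·log₂(P(5)/Q(5)) = 0.2·log₂(0.2/0.1548) = 0.07392

D_KL(P||Q) = 0.10374 - 0.01722 - 0.25050 + 0.71469 + 0.07392 = 0.62463 ≈ 0.6246 bits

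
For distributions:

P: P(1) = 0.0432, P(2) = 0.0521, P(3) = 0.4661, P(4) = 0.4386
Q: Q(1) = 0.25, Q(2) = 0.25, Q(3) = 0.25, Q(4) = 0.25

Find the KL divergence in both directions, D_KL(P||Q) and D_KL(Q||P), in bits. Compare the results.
D_KL(P||Q) = 0.5473 bits, D_KL(Q||P) = 0.7714 bits. D_KL(Q||P) is larger than D_KL(P||Q) by 0.2241 bits; the two directions differ.

D_KL(P||Q) = Σ P(x) log₂(P(x)/Q(x))

Computing term by term:
  P(1)·log₂(P(1)/Q(1)) = 0.0432·log₂(0.0432/0.25) = -0.10942
  P(2)·log₂(P(2)/Q(2)) = 0.0521·log₂(0.0521/0.25) = -0.11788
  P(3)·log₂(P(3)/Q(3)) = 0.4661·log₂(0.4661/0.25) = 0.41889
  P(4)·log₂(P(4)/Q(4)) = 0.4386·log₂(0.4386/0.25) = 0.35569

D_KL(P||Q) = -0.10942 - 0.11788 + 0.41889 + 0.35569 = 0.54728 ≈ 0.5473 bits

D_KL(Q||P) = Σ Q(x) log₂(Q(x)/P(x))

Computing term by term:
  Q(1)·log₂(Q(1)/P(1)) = 0.25·log₂(0.25/0.0432) = 0.63321
  Q(2)·log₂(Q(2)/P(2)) = 0.25·log₂(0.25/0.0521) = 0.56564
  Q(3)·log₂(Q(3)/P(3)) = 0.25·log₂(0.25/0.4661) = -0.22468
  Q(4)·log₂(Q(4)/P(4)) = 0.25·log₂(0.25/0.4386) = -0.20274

D_KL(Q||P) = 0.63321 + 0.56564 - 0.22468 - 0.20274 = 0.77143 ≈ 0.7714 bits

These are NOT equal (difference: 0.2241 bits). KL divergence is asymmetric: D_KL(P||Q) ≠ D_KL(Q||P) in general.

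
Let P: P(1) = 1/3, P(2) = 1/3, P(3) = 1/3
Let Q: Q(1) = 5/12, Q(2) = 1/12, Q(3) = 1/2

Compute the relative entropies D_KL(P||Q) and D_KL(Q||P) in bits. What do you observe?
D_KL(P||Q) = 0.3644 bits, D_KL(Q||P) = 0.2600 bits. The two directions give different values (D_KL(P||Q) exceeds D_KL(Q||P) by 0.1044 bits): KL divergence is asymmetric.

D_KL(P||Q) = Σ P(x) log₂(P(x)/Q(x))

Computing term by term:
  P(1)·log₂(P(1)/Q(1)) = (1/3)·log₂((1/3)/(5/12)) = -0.10731
  P(2)·log₂(P(2)/Q(2)) = (1/3)·log₂((1/3)/(1/12)) = 0.66667
  P(3)·log₂(P(3)/Q(3)) = (1/3)·log₂((1/3)/(1/2)) = -0.19499

D_KL(P||Q) = -0.10731 + 0.66667 - 0.19499 = 0.36437 ≈ 0.3644 bits

D_KL(Q||P) = Σ Q(x) log₂(Q(x)/P(x))

Computing term by term:
  Q(1)·log₂(Q(1)/P(1)) = (5/12)·log₂((5/12)/(1/3)) = 0.13414
  Q(2)·log₂(Q(2)/P(2)) = (1/12)·log₂((1/12)/(1/3)) = -0.16667
  Q(3)·log₂(Q(3)/P(3)) = (1/2)·log₂((1/2)/(1/3)) = 0.29248

D_KL(Q||P) = 0.13414 - 0.16667 + 0.29248 = 0.25995 ≈ 0.2600 bits

These are NOT equal (difference: 0.1044 bits). KL divergence is asymmetric: D_KL(P||Q) ≠ D_KL(Q||P) in general.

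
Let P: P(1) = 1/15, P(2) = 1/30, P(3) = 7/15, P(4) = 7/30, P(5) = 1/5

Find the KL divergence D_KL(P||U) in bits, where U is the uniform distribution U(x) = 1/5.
0.4305 bits

U(i) = 1/5 for all i

D_KL(P||U) = Σ P(x) log₂(P(x) / (1/5))
           = Σ P(x) log₂(P(x)) + log₂(5)
           = log₂(5) - H(P)

H(P) = -Σ P(x) log₂(P(x)):
  -P(1)·log₂(P(1)) = -(1/15)·log₂(1/15) = 0.26046
  -P(2)·log₂(P(2)) = -(1/30)·log₂(1/30) = 0.16356
  -P(3)·log₂(P(3)) = -(7/15)·log₂(7/15) = 0.51312
  -P(4)·log₂(P(4)) = -(7/30)·log₂(7/30) = 0.48989
  -P(5)·log₂(P(5)) = -(1/5)·log₂(1/5) = 0.46439
H(P) = 0.26046 + 0.16356 + 0.51312 + 0.48989 + 0.46439 = 1.89142 bits

log₂(5) = 2.32193 bits

D_KL(P||U) = 2.32193 - 1.89142 = 0.43051 ≈ 0.4305 bits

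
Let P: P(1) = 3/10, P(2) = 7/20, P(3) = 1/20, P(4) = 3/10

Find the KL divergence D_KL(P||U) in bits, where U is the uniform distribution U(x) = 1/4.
0.2116 bits

U(i) = 1/4 for all i

D_KL(P||U) = Σ P(x) log₂(P(x) / (1/4))
           = Σ P(x) log₂(P(x)) + log₂(4)
           = log₂(4) - H(P)

H(P) = -Σ P(x) log₂(P(x)):
  -P(1)·log₂(P(1)) = -(3/10)·log₂(3/10) = 0.52109
  -P(2)·log₂(P(2)) = -(7/20)·log₂(7/20) = 0.53010
  -P(3)·log₂(P(3)) = -(1/20)·log₂(1/20) = 0.21610
  -P(4)·log₂(P(4)) = -(3/10)·log₂(3/10) = 0.52109
H(P) = 0.52109 + 0.53010 + 0.21610 + 0.52109 = 1.78838 bits

log₂(4) = 2.00000 bits

D_KL(P||U) = 2.00000 - 1.78838 = 0.21162 ≈ 0.2116 bits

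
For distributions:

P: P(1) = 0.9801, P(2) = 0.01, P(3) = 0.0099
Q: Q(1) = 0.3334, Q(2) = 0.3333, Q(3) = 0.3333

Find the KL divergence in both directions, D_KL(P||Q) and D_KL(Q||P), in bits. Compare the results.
D_KL(P||Q) = 1.4239 bits, D_KL(Q||P) = 2.8583 bits. D_KL(Q||P) is larger than D_KL(P||Q) by 1.4344 bits; the two directions differ.

D_KL(P||Q) = Σ P(x) log₂(P(x)/Q(x))

Computing term by term:
  P(1)·log₂(P(1)/Q(1)) = 0.9801·log₂(0.9801/0.3334) = 1.52472
  P(2)·log₂(P(2)/Q(2)) = 0.01·log₂(0.01/0.3333) = -0.05059
  P(3)·log₂(P(3)/Q(3)) = 0.0099·log₂(0.0099/0.3333) = -0.05023

D_KL(P||Q) = 1.52472 - 0.05059 - 0.05023 = 1.42390 ≈ 1.4239 bits

D_KL(Q||P) = Σ Q(x) log₂(Q(x)/P(x))

Computing term by term:
  Q(1)·log₂(Q(1)/P(1)) = 0.3334·log₂(0.3334/0.9801) = -0.51866
  Q(2)·log₂(Q(2)/P(2)) = 0.3333·log₂(0.3333/0.01) = 1.68608
  Q(3)·log₂(Q(3)/P(3)) = 0.3333·log₂(0.3333/0.0099) = 1.69091

D_KL(Q||P) = -0.51866 + 1.68608 + 1.69091 = 2.85833 ≈ 2.8583 bits

These are NOT equal (difference: 1.4344 bits). KL divergence is asymmetric: D_KL(P||Q) ≠ D_KL(Q||P) in general.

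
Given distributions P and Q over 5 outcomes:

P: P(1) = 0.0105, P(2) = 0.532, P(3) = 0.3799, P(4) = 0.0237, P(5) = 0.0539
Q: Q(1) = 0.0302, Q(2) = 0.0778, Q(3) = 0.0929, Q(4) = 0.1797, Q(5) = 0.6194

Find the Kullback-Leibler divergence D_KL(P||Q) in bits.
1.9723 bits

D_KL(P||Q) = Σ P(x) log₂(P(x)/Q(x))

Computing term by term:
  P(1)·log₂(P(1)/Q(1)) = 0.0105·log₂(0.0105/0.0302) = -0.01600
  P(2)·log₂(P(2)/Q(2)) = 0.532·log₂(0.532/0.0778) = 1.47555
  P(3)·log₂(P(3)/Q(3)) = 0.3799·log₂(0.3799/0.0929) = 0.77191
  P(4)·log₂(P(4)/Q(4)) = 0.0237·log₂(0.0237/0.1797) = -0.06927
  P(5)·log₂(P(5)/Q(5)) = 0.0539·log₂(0.0539/0.6194) = -0.18986

D_KL(P||Q) = -0.01600 + 1.47555 + 0.77191 - 0.06927 - 0.18986 = 1.97233 ≈ 1.9723 bits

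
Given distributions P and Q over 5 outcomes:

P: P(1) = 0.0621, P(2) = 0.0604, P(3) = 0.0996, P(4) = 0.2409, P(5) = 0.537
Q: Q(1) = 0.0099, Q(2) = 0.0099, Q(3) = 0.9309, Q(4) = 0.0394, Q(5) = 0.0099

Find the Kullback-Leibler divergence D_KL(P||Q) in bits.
3.7241 bits

D_KL(P||Q) = Σ P(x) log₂(P(x)/Q(x))

Computing term by term:
  P(1)·log₂(P(1)/Q(1)) = 0.0621·log₂(0.0621/0.0099) = 0.16451
  P(2)·log₂(P(2)/Q(2)) = 0.0604·log₂(0.0604/0.0099) = 0.15759
  P(3)·log₂(P(3)/Q(3)) = 0.0996·log₂(0.0996/0.9309) = -0.32115
  P(4)·log₂(P(4)/Q(4)) = 0.2409·log₂(0.2409/0.0394) = 0.62927
  P(5)·log₂(P(5)/Q(5)) = 0.537·log₂(0.537/0.0099) = 3.09384

D_KL(P||Q) = 0.16451 + 0.15759 - 0.32115 + 0.62927 + 3.09384 = 3.72406 ≈ 3.7241 bits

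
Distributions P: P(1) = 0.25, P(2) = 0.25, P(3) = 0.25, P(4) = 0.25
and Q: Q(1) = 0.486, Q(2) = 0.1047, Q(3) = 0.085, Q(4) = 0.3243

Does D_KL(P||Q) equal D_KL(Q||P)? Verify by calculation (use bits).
D_KL(P||Q) = 0.3694 bits, D_KL(Q||P) = 0.3241 bits. No — D_KL(P||Q) ≠ D_KL(Q||P) for this pair.

D_KL(P||Q) = Σ P(x) log₂(P(x)/Q(x))

Computing term by term:
  P(1)·log₂(P(1)/Q(1)) = 0.25·log₂(0.25/0.486) = -0.23976
  P(2)·log₂(P(2)/Q(2)) = 0.25·log₂(0.25/0.1047) = 0.31392
  P(3)·log₂(P(3)/Q(3)) = 0.25·log₂(0.25/0.085) = 0.38910
  P(4)·log₂(P(4)/Q(4)) = 0.25·log₂(0.25/0.3243) = -0.09385

D_KL(P||Q) = -0.23976 + 0.31392 + 0.38910 - 0.09385 = 0.36941 ≈ 0.3694 bits

D_KL(Q||P) = Σ Q(x) log₂(Q(x)/P(x))

Computing term by term:
  Q(1)·log₂(Q(1)/P(1)) = 0.486·log₂(0.486/0.25) = 0.46609
  Q(2)·log₂(Q(2)/P(2)) = 0.1047·log₂(0.1047/0.25) = -0.13147
  Q(3)·log₂(Q(3)/P(3)) = 0.085·log₂(0.085/0.25) = -0.13229
  Q(4)·log₂(Q(4)/P(4)) = 0.3243·log₂(0.3243/0.25) = 0.12174

D_KL(Q||P) = 0.46609 - 0.13147 - 0.13229 + 0.12174 = 0.32407 ≈ 0.3241 bits

These are NOT equal (difference: 0.0453 bits). KL divergence is asymmetric: D_KL(P||Q) ≠ D_KL(Q||P) in general.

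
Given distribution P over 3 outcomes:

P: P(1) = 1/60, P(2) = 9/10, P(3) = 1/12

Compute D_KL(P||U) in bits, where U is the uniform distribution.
1.0510 bits

U(i) = 1/3 for all i

D_KL(P||U) = Σ P(x) log₂(P(x) / (1/3))
           = Σ P(x) log₂(P(x)) + log₂(3)
           = log₂(3) - H(P)

H(P) = -Σ P(x) log₂(P(x)):
  -P(1)·log₂(P(1)) = -(1/60)·log₂(1/60) = 0.09845
  -P(2)·log₂(P(2)) = -(9/10)·log₂(9/10) = 0.13680
  -P(3)·log₂(P(3)) = -(1/12)·log₂(1/12) = 0.29875
H(P) = 0.09845 + 0.13680 + 0.29875 = 0.53400 bits

log₂(3) = 1.58496 bits

D_KL(P||U) = 1.58496 - 0.53400 = 1.05096 ≈ 1.0510 bits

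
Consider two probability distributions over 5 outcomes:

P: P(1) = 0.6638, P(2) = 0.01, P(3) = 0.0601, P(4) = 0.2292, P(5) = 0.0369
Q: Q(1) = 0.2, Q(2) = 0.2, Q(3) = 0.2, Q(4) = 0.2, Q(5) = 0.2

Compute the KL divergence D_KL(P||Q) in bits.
0.9565 bits

D_KL(P||Q) = Σ P(x) log₂(P(x)/Q(x))

Computing term by term:
  P(1)·log₂(P(1)/Q(1)) = 0.6638·log₂(0.6638/0.2) = 1.14887
  P(2)·log₂(P(2)/Q(2)) = 0.01·log₂(0.01/0.2) = -0.04322
  P(3)·log₂(P(3)/Q(3)) = 0.0601·log₂(0.0601/0.2) = -0.10425
  P(4)·log₂(P(4)/Q(4)) = 0.2292·log₂(0.2292/0.2) = 0.04506
  P(5)·log₂(P(5)/Q(5)) = 0.0369·log₂(0.0369/0.2) = -0.08997

D_KL(P||Q) = 1.14887 - 0.04322 - 0.10425 + 0.04506 - 0.08997 = 0.95649 ≈ 0.9565 bits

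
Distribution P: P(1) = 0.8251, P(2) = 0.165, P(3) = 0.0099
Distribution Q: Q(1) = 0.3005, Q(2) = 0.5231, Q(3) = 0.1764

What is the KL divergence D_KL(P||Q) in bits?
0.8865 bits

D_KL(P||Q) = Σ P(x) log₂(P(x)/Q(x))

Computing term by term:
  P(1)·log₂(P(1)/Q(1)) = 0.8251·log₂(0.8251/0.3005) = 1.20234
  P(2)·log₂(P(2)/Q(2)) = 0.165·log₂(0.165/0.5231) = -0.27466
  P(3)·log₂(P(3)/Q(3)) = 0.0099·log₂(0.0099/0.1764) = -0.04114

D_KL(P||Q) = 1.20234 - 0.27466 - 0.04114 = 0.88654 ≈ 0.8865 bits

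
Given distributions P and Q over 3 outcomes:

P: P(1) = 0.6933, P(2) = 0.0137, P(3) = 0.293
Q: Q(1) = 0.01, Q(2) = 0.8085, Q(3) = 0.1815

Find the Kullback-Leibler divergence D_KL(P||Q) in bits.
4.3617 bits

D_KL(P||Q) = Σ P(x) log₂(P(x)/Q(x))

Computing term by term:
  P(1)·log₂(P(1)/Q(1)) = 0.6933·log₂(0.6933/0.01) = 4.23981
  P(2)·log₂(P(2)/Q(2)) = 0.0137·log₂(0.0137/0.8085) = -0.08060
  P(3)·log₂(P(3)/Q(3)) = 0.293·log₂(0.293/0.1815) = 0.20244

D_KL(P||Q) = 4.23981 - 0.08060 + 0.20244 = 4.36165 ≈ 4.3617 bits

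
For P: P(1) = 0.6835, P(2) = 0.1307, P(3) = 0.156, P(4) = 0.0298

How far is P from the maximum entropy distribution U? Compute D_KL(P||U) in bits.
0.6719 bits

U(i) = 1/4 for all i

D_KL(P||U) = Σ P(x) log₂(P(x) / (1/4))
           = Σ P(x) log₂(P(x)) + log₂(4)
           = log₂(4) - H(P)

H(P) = -Σ P(x) log₂(P(x)):
  -P(1)·log₂(P(1)) = -(0.6835)·log₂(0.6835) = 0.37523
  -P(2)·log₂(P(2)) = -(0.1307)·log₂(0.1307) = 0.38369
  -P(3)·log₂(P(3)) = -(0.156)·log₂(0.156) = 0.41814
  -P(4)·log₂(P(4)) = -(0.0298)·log₂(0.0298) = 0.15104
H(P) = 0.37523 + 0.38369 + 0.41814 + 0.15104 = 1.32810 bits

log₂(4) = 2.00000 bits

D_KL(P||U) = 2.00000 - 1.32810 = 0.67190 ≈ 0.6719 bits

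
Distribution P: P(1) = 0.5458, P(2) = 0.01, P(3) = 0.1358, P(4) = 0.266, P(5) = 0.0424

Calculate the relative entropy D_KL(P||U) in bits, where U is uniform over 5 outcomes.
0.6860 bits

U(i) = 1/5 for all i

D_KL(P||U) = Σ P(x) log₂(P(x) / (1/5))
           = Σ P(x) log₂(P(x)) + log₂(5)
           = log₂(5) - H(P)

H(P) = -Σ P(x) log₂(P(x)):
  -P(1)·log₂(P(1)) = -(0.5458)·log₂(0.5458) = 0.47679
  -P(2)·log₂(P(2)) = -(0.01)·log₂(0.01) = 0.06644
  -P(3)·log₂(P(3)) = -(0.1358)·log₂(0.1358) = 0.39116
  -P(4)·log₂(P(4)) = -(0.266)·log₂(0.266) = 0.50819
  -P(5)·log₂(P(5)) = -(0.0424)·log₂(0.0424) = 0.19334
H(P) = 0.47679 + 0.06644 + 0.39116 + 0.50819 + 0.19334 = 1.63592 bits

log₂(5) = 2.32193 bits

D_KL(P||U) = 2.32193 - 1.63592 = 0.68601 ≈ 0.6860 bits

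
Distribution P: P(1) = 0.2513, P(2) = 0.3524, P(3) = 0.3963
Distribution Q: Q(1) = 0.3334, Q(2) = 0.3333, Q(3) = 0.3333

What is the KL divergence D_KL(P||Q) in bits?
0.0248 bits

D_KL(P||Q) = Σ P(x) log₂(P(x)/Q(x))

Computing term by term:
  P(1)·log₂(P(1)/Q(1)) = 0.2513·log₂(0.2513/0.3334) = -0.10249
  P(2)·log₂(P(2)/Q(2)) = 0.3524·log₂(0.3524/0.3333) = 0.02833
  P(3)·log₂(P(3)/Q(3)) = 0.3963·log₂(0.3963/0.3333) = 0.09898

D_KL(P||Q) = -0.10249 + 0.02833 + 0.09898 = 0.02482 ≈ 0.0248 bits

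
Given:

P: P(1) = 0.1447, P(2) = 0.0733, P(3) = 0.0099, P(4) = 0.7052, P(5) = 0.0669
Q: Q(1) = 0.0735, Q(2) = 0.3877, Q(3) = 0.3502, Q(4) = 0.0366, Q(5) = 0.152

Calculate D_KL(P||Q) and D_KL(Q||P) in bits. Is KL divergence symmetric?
D_KL(P||Q) = 2.8450 bits, D_KL(Q||P) = 2.6852 bits. No, KL divergence is not symmetric.

D_KL(P||Q) = Σ P(x) log₂(P(x)/Q(x))

Computing term by term:
  P(1)·log₂(P(1)/Q(1)) = 0.1447·log₂(0.1447/0.0735) = 0.14141
  P(2)·log₂(P(2)/Q(2)) = 0.0733·log₂(0.0733/0.3877) = -0.17614
  P(3)·log₂(P(3)/Q(3)) = 0.0099·log₂(0.0099/0.3502) = -0.05093
  P(4)·log₂(P(4)/Q(4)) = 0.7052·log₂(0.7052/0.0366) = 3.00988
  P(5)·log₂(P(5)/Q(5)) = 0.0669·log₂(0.0669/0.152) = -0.07921

D_KL(P||Q) = 0.14141 - 0.17614 - 0.05093 + 3.00988 - 0.07921 = 2.84501 ≈ 2.8450 bits

D_KL(Q||P) = Σ Q(x) log₂(Q(x)/P(x))

Computing term by term:
  Q(1)·log₂(Q(1)/P(1)) = 0.0735·log₂(0.0735/0.1447) = -0.07183
  Q(2)·log₂(Q(2)/P(2)) = 0.3877·log₂(0.3877/0.0733) = 0.93166
  Q(3)·log₂(Q(3)/P(3)) = 0.3502·log₂(0.3502/0.0099) = 1.80164
  Q(4)·log₂(Q(4)/P(4)) = 0.0366·log₂(0.0366/0.7052) = -0.15621
  Q(5)·log₂(Q(5)/P(5)) = 0.152·log₂(0.152/0.0669) = 0.17997

D_KL(Q||P) = -0.07183 + 0.93166 + 1.80164 - 0.15621 + 0.17997 = 2.68523 ≈ 2.6852 bits

These are NOT equal (difference: 0.1598 bits). KL divergence is asymmetric: D_KL(P||Q) ≠ D_KL(Q||P) in general.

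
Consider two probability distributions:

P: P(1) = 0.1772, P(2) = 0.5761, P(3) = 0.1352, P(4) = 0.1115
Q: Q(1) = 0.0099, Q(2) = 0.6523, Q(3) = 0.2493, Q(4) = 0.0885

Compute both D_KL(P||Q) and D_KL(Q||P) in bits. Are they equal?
D_KL(P||Q) = 0.5520 bits, D_KL(Q||P) = 0.2663 bits. No, they are not equal.

D_KL(P||Q) = Σ P(x) log₂(P(x)/Q(x))

Computing term by term:
  P(1)·log₂(P(1)/Q(1)) = 0.1772·log₂(0.1772/0.0099) = 0.73747
  P(2)·log₂(P(2)/Q(2)) = 0.5761·log₂(0.5761/0.6523) = -0.10325
  P(3)·log₂(P(3)/Q(3)) = 0.1352·log₂(0.1352/0.2493) = -0.11935
  P(4)·log₂(P(4)/Q(4)) = 0.1115·log₂(0.1115/0.0885) = 0.03716

D_KL(P||Q) = 0.73747 - 0.10325 - 0.11935 + 0.03716 = 0.55203 ≈ 0.5520 bits

D_KL(Q||P) = Σ Q(x) log₂(Q(x)/P(x))

Computing term by term:
  Q(1)·log₂(Q(1)/P(1)) = 0.0099·log₂(0.0099/0.1772) = -0.04120
  Q(2)·log₂(Q(2)/P(2)) = 0.6523·log₂(0.6523/0.5761) = 0.11690
  Q(3)·log₂(Q(3)/P(3)) = 0.2493·log₂(0.2493/0.1352) = 0.22008
  Q(4)·log₂(Q(4)/P(4)) = 0.0885·log₂(0.0885/0.1115) = -0.02950

D_KL(Q||P) = -0.04120 + 0.11690 + 0.22008 - 0.02950 = 0.26628 ≈ 0.2663 bits

These are NOT equal (difference: 0.2857 bits). KL divergence is asymmetric: D_KL(P||Q) ≠ D_KL(Q||P) in general.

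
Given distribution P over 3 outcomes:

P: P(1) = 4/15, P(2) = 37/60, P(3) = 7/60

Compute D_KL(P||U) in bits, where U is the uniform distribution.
0.2848 bits

U(i) = 1/3 for all i

D_KL(P||U) = Σ P(x) log₂(P(x) / (1/3))
           = Σ P(x) log₂(P(x)) + log₂(3)
           = log₂(3) - H(P)

H(P) = -Σ P(x) log₂(P(x)):
  -P(1)·log₂(P(1)) = -(4/15)·log₂(4/15) = 0.50850
  -P(2)·log₂(P(2)) = -(37/60)·log₂(37/60) = 0.43009
  -P(3)·log₂(P(3)) = -(7/60)·log₂(7/60) = 0.36161
H(P) = 0.50850 + 0.43009 + 0.36161 = 1.30020 bits

log₂(3) = 1.58496 bits

D_KL(P||U) = 1.58496 - 1.30020 = 0.28476 ≈ 0.2848 bits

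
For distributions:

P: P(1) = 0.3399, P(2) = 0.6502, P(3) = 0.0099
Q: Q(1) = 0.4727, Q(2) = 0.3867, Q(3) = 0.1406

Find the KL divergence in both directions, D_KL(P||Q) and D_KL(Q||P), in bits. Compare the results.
D_KL(P||Q) = 0.2878 bits, D_KL(Q||P) = 0.4732 bits. D_KL(Q||P) is larger than D_KL(P||Q) by 0.1854 bits; the two directions differ.

D_KL(P||Q) = Σ P(x) log₂(P(x)/Q(x))

Computing term by term:
  P(1)·log₂(P(1)/Q(1)) = 0.3399·log₂(0.3399/0.4727) = -0.16173
  P(2)·log₂(P(2)/Q(2)) = 0.6502·log₂(0.6502/0.3867) = 0.48743
  P(3)·log₂(P(3)/Q(3)) = 0.0099·log₂(0.0099/0.1406) = -0.03790

D_KL(P||Q) = -0.16173 + 0.48743 - 0.03790 = 0.28780 ≈ 0.2878 bits

D_KL(Q||P) = Σ Q(x) log₂(Q(x)/P(x))

Computing term by term:
  Q(1)·log₂(Q(1)/P(1)) = 0.4727·log₂(0.4727/0.3399) = 0.22492
  Q(2)·log₂(Q(2)/P(2)) = 0.3867·log₂(0.3867/0.6502) = -0.28990
  Q(3)·log₂(Q(3)/P(3)) = 0.1406·log₂(0.1406/0.0099) = 0.53822

D_KL(Q||P) = 0.22492 - 0.28990 + 0.53822 = 0.47324 ≈ 0.4732 bits

These are NOT equal (difference: 0.1854 bits). KL divergence is asymmetric: D_KL(P||Q) ≠ D_KL(Q||P) in general.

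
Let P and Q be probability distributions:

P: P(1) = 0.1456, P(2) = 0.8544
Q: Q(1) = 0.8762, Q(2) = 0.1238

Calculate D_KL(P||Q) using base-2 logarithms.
2.0041 bits

D_KL(P||Q) = Σ P(x) log₂(P(x)/Q(x))

Computing term by term:
  P(1)·log₂(P(1)/Q(1)) = 0.1456·log₂(0.1456/0.8762) = -0.37699
  P(2)·log₂(P(2)/Q(2)) = 0.8544·log₂(0.8544/0.1238) = 2.38113

D_KL(P||Q) = -0.37699 + 2.38113 = 2.00414 ≈ 2.0041 bits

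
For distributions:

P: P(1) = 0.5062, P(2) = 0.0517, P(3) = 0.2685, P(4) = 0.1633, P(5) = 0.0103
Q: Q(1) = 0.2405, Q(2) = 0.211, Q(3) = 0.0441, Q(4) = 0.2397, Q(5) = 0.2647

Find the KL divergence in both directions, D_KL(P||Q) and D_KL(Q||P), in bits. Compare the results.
D_KL(P||Q) = 0.9997 bits, D_KL(Q||P) = 1.4275 bits. D_KL(Q||P) is larger than D_KL(P||Q) by 0.4278 bits; the two directions differ.

D_KL(P||Q) = Σ P(x) log₂(P(x)/Q(x))

Computing term by term:
  P(1)·log₂(P(1)/Q(1)) = 0.5062·log₂(0.5062/0.2405) = 0.54349
  P(2)·log₂(P(2)/Q(2)) = 0.0517·log₂(0.0517/0.211) = -0.10490
  P(3)·log₂(P(3)/Q(3)) = 0.2685·log₂(0.2685/0.0441) = 0.69973
  P(4)·log₂(P(4)/Q(4)) = 0.1633·log₂(0.1633/0.2397) = -0.09042
  P(5)·log₂(P(5)/Q(5)) = 0.0103·log₂(0.0103/0.2647) = -0.04824

D_KL(P||Q) = 0.54349 - 0.10490 + 0.69973 - 0.09042 - 0.04824 = 0.99966 ≈ 0.9997 bits

D_KL(Q||P) = Σ Q(x) log₂(Q(x)/P(x))

Computing term by term:
  Q(1)·log₂(Q(1)/P(1)) = 0.2405·log₂(0.2405/0.5062) = -0.25822
  Q(2)·log₂(Q(2)/P(2)) = 0.211·log₂(0.211/0.0517) = 0.42812
  Q(3)·log₂(Q(3)/P(3)) = 0.0441·log₂(0.0441/0.2685) = -0.11493
  Q(4)·log₂(Q(4)/P(4)) = 0.2397·log₂(0.2397/0.1633) = 0.13272
  Q(5)·log₂(Q(5)/P(5)) = 0.2647·log₂(0.2647/0.0103) = 1.23976

D_KL(Q||P) = -0.25822 + 0.42812 - 0.11493 + 0.13272 + 1.23976 = 1.42745 ≈ 1.4275 bits

These are NOT equal (difference: 0.4278 bits). KL divergence is asymmetric: D_KL(P||Q) ≠ D_KL(Q||P) in general.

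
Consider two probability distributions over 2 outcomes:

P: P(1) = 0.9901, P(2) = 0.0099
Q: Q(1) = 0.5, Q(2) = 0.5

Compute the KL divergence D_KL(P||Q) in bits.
0.9199 bits

D_KL(P||Q) = Σ P(x) log₂(P(x)/Q(x))

Computing term by term:
  P(1)·log₂(P(1)/Q(1)) = 0.9901·log₂(0.9901/0.5) = 0.97589
  P(2)·log₂(P(2)/Q(2)) = 0.0099·log₂(0.0099/0.5) = -0.05602

D_KL(P||Q) = 0.97589 - 0.05602 = 0.91987 ≈ 0.9199 bits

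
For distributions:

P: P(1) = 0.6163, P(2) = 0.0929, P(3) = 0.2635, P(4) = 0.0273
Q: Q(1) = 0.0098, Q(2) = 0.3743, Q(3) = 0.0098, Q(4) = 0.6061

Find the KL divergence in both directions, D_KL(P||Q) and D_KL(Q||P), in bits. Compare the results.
D_KL(P||Q) = 4.6247 bits, D_KL(Q||P) = 3.3583 bits. D_KL(P||Q) is larger than D_KL(Q||P) by 1.2664 bits; the two directions differ.

D_KL(P||Q) = Σ P(x) log₂(P(x)/Q(x))

Computing term by term:
  P(1)·log₂(P(1)/Q(1)) = 0.6163·log₂(0.6163/0.0098) = 3.68221
  P(2)·log₂(P(2)/Q(2)) = 0.0929·log₂(0.0929/0.3743) = -0.18677
  P(3)·log₂(P(3)/Q(3)) = 0.2635·log₂(0.2635/0.0098) = 1.25133
  P(4)·log₂(P(4)/Q(4)) = 0.0273·log₂(0.0273/0.6061) = -0.12210

D_KL(P||Q) = 3.68221 - 0.18677 + 1.25133 - 0.12210 = 4.62467 ≈ 4.6247 bits

D_KL(Q||P) = Σ Q(x) log₂(Q(x)/P(x))

Computing term by term:
  Q(1)·log₂(Q(1)/P(1)) = 0.0098·log₂(0.0098/0.6163) = -0.05855
  Q(2)·log₂(Q(2)/P(2)) = 0.3743·log₂(0.3743/0.0929) = 0.75251
  Q(3)·log₂(Q(3)/P(3)) = 0.0098·log₂(0.0098/0.2635) = -0.04654
  Q(4)·log₂(Q(4)/P(4)) = 0.6061·log₂(0.6061/0.0273) = 2.71083

D_KL(Q||P) = -0.05855 + 0.75251 - 0.04654 + 2.71083 = 3.35825 ≈ 3.3583 bits

These are NOT equal (difference: 1.2664 bits). KL divergence is asymmetric: D_KL(P||Q) ≠ D_KL(Q||P) in general.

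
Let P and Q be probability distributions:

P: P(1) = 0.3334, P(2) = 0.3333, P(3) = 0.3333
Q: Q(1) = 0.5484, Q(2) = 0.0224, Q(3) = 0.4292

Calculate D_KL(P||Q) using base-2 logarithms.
0.9373 bits

D_KL(P||Q) = Σ P(x) log₂(P(x)/Q(x))

Computing term by term:
  P(1)·log₂(P(1)/Q(1)) = 0.3334·log₂(0.3334/0.5484) = -0.23937
  P(2)·log₂(P(2)/Q(2)) = 0.3333·log₂(0.3333/0.0224) = 1.29829
  P(3)·log₂(P(3)/Q(3)) = 0.3333·log₂(0.3333/0.4292) = -0.12160

D_KL(P||Q) = -0.23937 + 1.29829 - 0.12160 = 0.93732 ≈ 0.9373 bits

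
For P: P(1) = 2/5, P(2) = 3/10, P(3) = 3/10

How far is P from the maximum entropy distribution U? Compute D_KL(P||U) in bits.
0.0140 bits

U(i) = 1/3 for all i

D_KL(P||U) = Σ P(x) log₂(P(x) / (1/3))
           = Σ P(x) log₂(P(x)) + log₂(3)
           = log₂(3) - H(P)

H(P) = -Σ P(x) log₂(P(x)):
  -P(1)·log₂(P(1)) = -(2/5)·log₂(2/5) = 0.52877
  -P(2)·log₂(P(2)) = -(3/10)·log₂(3/10) = 0.52109
  -P(3)·log₂(P(3)) = -(3/10)·log₂(3/10) = 0.52109
H(P) = 0.52877 + 0.52109 + 0.52109 = 1.57095 bits

log₂(3) = 1.58496 bits

D_KL(P||U) = 1.58496 - 1.57095 = 0.01401 ≈ 0.0140 bits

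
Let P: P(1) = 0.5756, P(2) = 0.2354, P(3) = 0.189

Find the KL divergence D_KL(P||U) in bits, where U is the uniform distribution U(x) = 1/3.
0.1808 bits

U(i) = 1/3 for all i

D_KL(P||U) = Σ P(x) log₂(P(x) / (1/3))
           = Σ P(x) log₂(P(x)) + log₂(3)
           = log₂(3) - H(P)

H(P) = -Σ P(x) log₂(P(x)):
  -P(1)·log₂(P(1)) = -(0.5756)·log₂(0.5756) = 0.45867
  -P(2)·log₂(P(2)) = -(0.2354)·log₂(0.2354) = 0.49124
  -P(3)·log₂(P(3)) = -(0.189)·log₂(0.189) = 0.45427
H(P) = 0.45867 + 0.49124 + 0.45427 = 1.40418 bits

log₂(3) = 1.58496 bits

D_KL(P||U) = 1.58496 - 1.40418 = 0.18078 ≈ 0.1808 bits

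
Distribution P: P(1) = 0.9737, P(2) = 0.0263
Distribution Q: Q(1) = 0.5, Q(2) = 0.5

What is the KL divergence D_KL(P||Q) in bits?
0.8245 bits

D_KL(P||Q) = Σ P(x) log₂(P(x)/Q(x))

Computing term by term:
  P(1)·log₂(P(1)/Q(1)) = 0.9737·log₂(0.9737/0.5) = 0.93626
  P(2)·log₂(P(2)/Q(2)) = 0.0263·log₂(0.0263/0.5) = -0.11174

D_KL(P||Q) = 0.93626 - 0.11174 = 0.82452 ≈ 0.8245 bits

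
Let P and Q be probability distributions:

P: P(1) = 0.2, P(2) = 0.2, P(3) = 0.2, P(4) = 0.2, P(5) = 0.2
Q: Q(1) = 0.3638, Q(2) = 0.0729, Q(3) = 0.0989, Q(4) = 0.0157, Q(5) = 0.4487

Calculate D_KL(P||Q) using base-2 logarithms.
0.8228 bits

D_KL(P||Q) = Σ P(x) log₂(P(x)/Q(x))

Computing term by term:
  P(1)·log₂(P(1)/Q(1)) = 0.2·log₂(0.2/0.3638) = -0.17263
  P(2)·log₂(P(2)/Q(2)) = 0.2·log₂(0.2/0.0729) = 0.29120
  P(3)·log₂(P(3)/Q(3)) = 0.2·log₂(0.2/0.0989) = 0.20319
  P(4)·log₂(P(4)/Q(4)) = 0.2·log₂(0.2/0.0157) = 0.73423
  P(5)·log₂(P(5)/Q(5)) = 0.2·log₂(0.2/0.4487) = -0.23315

D_KL(P||Q) = -0.17263 + 0.29120 + 0.20319 + 0.73423 - 0.23315 = 0.82284 ≈ 0.8228 bits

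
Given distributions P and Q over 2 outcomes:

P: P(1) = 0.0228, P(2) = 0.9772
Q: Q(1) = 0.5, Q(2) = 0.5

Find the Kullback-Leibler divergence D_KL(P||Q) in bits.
0.8431 bits

D_KL(P||Q) = Σ P(x) log₂(P(x)/Q(x))

Computing term by term:
  P(1)·log₂(P(1)/Q(1)) = 0.0228·log₂(0.0228/0.5) = -0.10157
  P(2)·log₂(P(2)/Q(2)) = 0.9772·log₂(0.9772/0.5) = 0.94468

D_KL(P||Q) = -0.10157 + 0.94468 = 0.84311 ≈ 0.8431 bits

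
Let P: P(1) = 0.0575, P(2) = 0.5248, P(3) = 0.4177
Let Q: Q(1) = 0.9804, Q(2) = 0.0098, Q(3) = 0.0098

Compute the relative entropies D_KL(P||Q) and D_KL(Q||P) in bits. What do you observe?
D_KL(P||Q) = 5.0398 bits, D_KL(Q||P) = 3.9022 bits. The two directions give different values (D_KL(P||Q) exceeds D_KL(Q||P) by 1.1376 bits): KL divergence is asymmetric.

D_KL(P||Q) = Σ P(x) log₂(P(x)/Q(x))

Computing term by term:
  P(1)·log₂(P(1)/Q(1)) = 0.0575·log₂(0.0575/0.9804) = -0.23527
  P(2)·log₂(P(2)/Q(2)) = 0.5248·log₂(0.5248/0.0098) = 3.01384
  P(3)·log₂(P(3)/Q(3)) = 0.4177·log₂(0.4177/0.0098) = 2.26124

D_KL(P||Q) = -0.23527 + 3.01384 + 2.26124 = 5.03981 ≈ 5.0398 bits

D_KL(Q||P) = Σ Q(x) log₂(Q(x)/P(x))

Computing term by term:
  Q(1)·log₂(Q(1)/P(1)) = 0.9804·log₂(0.9804/0.0575) = 4.01154
  Q(2)·log₂(Q(2)/P(2)) = 0.0098·log₂(0.0098/0.5248) = -0.05628
  Q(3)·log₂(Q(3)/P(3)) = 0.0098·log₂(0.0098/0.4177) = -0.05305

D_KL(Q||P) = 4.01154 - 0.05628 - 0.05305 = 3.90221 ≈ 3.9022 bits

These are NOT equal (difference: 1.1376 bits). KL divergence is asymmetric: D_KL(P||Q) ≠ D_KL(Q||P) in general.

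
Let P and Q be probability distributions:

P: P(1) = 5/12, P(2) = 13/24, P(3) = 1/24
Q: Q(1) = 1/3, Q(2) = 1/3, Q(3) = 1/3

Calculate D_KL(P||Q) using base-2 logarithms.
0.3885 bits

D_KL(P||Q) = Σ P(x) log₂(P(x)/Q(x))

Computing term by term:
  P(1)·log₂(P(1)/Q(1)) = (5/12)·log₂((5/12)/(1/3)) = 0.13414
  P(2)·log₂(P(2)/Q(2)) = (13/24)·log₂((13/24)/(1/3)) = 0.37940
  P(3)·log₂(P(3)/Q(3)) = (1/24)·log₂((1/24)/(1/3)) = -0.12500

D_KL(P||Q) = 0.13414 + 0.37940 - 0.12500 = 0.38854 ≈ 0.3885 bits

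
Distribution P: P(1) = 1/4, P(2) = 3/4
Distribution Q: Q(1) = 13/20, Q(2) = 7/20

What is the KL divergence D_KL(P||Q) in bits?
0.4800 bits

D_KL(P||Q) = Σ P(x) log₂(P(x)/Q(x))

Computing term by term:
  P(1)·log₂(P(1)/Q(1)) = (1/4)·log₂((1/4)/(13/20)) = -0.34463
  P(2)·log₂(P(2)/Q(2)) = (3/4)·log₂((3/4)/(7/20)) = 0.82465

D_KL(P||Q) = -0.34463 + 0.82465 = 0.48002 ≈ 0.4800 bits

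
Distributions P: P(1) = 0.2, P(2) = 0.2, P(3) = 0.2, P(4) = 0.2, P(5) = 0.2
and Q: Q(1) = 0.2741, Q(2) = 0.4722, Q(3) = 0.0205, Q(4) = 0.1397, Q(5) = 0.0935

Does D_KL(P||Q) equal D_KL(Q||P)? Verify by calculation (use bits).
D_KL(P||Q) = 0.6414 bits, D_KL(Q||P) = 0.4676 bits. No — D_KL(P||Q) ≠ D_KL(Q||P) for this pair.

D_KL(P||Q) = Σ P(x) log₂(P(x)/Q(x))

Computing term by term:
  P(1)·log₂(P(1)/Q(1)) = 0.2·log₂(0.2/0.2741) = -0.09094
  P(2)·log₂(P(2)/Q(2)) = 0.2·log₂(0.2/0.4722) = -0.24788
  P(3)·log₂(P(3)/Q(3)) = 0.2·log₂(0.2/0.0205) = 0.65726
  P(4)·log₂(P(4)/Q(4)) = 0.2·log₂(0.2/0.1397) = 0.10353
  P(5)·log₂(P(5)/Q(5)) = 0.2·log₂(0.2/0.0935) = 0.21939

D_KL(P||Q) = -0.09094 - 0.24788 + 0.65726 + 0.10353 + 0.21939 = 0.64136 ≈ 0.6414 bits

D_KL(Q||P) = Σ Q(x) log₂(Q(x)/P(x))

Computing term by term:
  Q(1)·log₂(Q(1)/P(1)) = 0.2741·log₂(0.2741/0.2) = 0.12463
  Q(2)·log₂(Q(2)/P(2)) = 0.4722·log₂(0.4722/0.2) = 0.58524
  Q(3)·log₂(Q(3)/P(3)) = 0.0205·log₂(0.0205/0.2) = -0.06737
  Q(4)·log₂(Q(4)/P(4)) = 0.1397·log₂(0.1397/0.2) = -0.07232
  Q(5)·log₂(Q(5)/P(5)) = 0.0935·log₂(0.0935/0.2) = -0.10257

D_KL(Q||P) = 0.12463 + 0.58524 - 0.06737 - 0.07232 - 0.10257 = 0.46761 ≈ 0.4676 bits

These are NOT equal (difference: 0.1738 bits). KL divergence is asymmetric: D_KL(P||Q) ≠ D_KL(Q||P) in general.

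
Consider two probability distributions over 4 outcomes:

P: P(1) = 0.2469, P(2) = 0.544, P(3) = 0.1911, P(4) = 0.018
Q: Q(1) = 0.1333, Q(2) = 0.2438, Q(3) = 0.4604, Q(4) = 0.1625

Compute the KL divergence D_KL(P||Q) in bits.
0.5499 bits

D_KL(P||Q) = Σ P(x) log₂(P(x)/Q(x))

Computing term by term:
  P(1)·log₂(P(1)/Q(1)) = 0.2469·log₂(0.2469/0.1333) = 0.21956
  P(2)·log₂(P(2)/Q(2)) = 0.544·log₂(0.544/0.2438) = 0.62990
  P(3)·log₂(P(3)/Q(3)) = 0.1911·log₂(0.1911/0.4604) = -0.24242
  P(4)·log₂(P(4)/Q(4)) = 0.018·log₂(0.018/0.1625) = -0.05714

D_KL(P||Q) = 0.21956 + 0.62990 - 0.24242 - 0.05714 = 0.54990 ≈ 0.5499 bits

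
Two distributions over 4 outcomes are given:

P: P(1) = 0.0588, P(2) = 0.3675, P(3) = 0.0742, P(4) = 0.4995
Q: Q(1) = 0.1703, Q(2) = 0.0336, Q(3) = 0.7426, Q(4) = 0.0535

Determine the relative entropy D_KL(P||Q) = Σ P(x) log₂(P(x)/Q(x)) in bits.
2.5414 bits

D_KL(P||Q) = Σ P(x) log₂(P(x)/Q(x))

Computing term by term:
  P(1)·log₂(P(1)/Q(1)) = 0.0588·log₂(0.0588/0.1703) = -0.09021
  P(2)·log₂(P(2)/Q(2)) = 0.3675·log₂(0.3675/0.0336) = 1.26832
  P(3)·log₂(P(3)/Q(3)) = 0.0742·log₂(0.0742/0.7426) = -0.24657
  P(4)·log₂(P(4)/Q(4)) = 0.4995·log₂(0.4995/0.0535) = 1.60983

D_KL(P||Q) = -0.09021 + 1.26832 - 0.24657 + 1.60983 = 2.54137 ≈ 2.5414 bits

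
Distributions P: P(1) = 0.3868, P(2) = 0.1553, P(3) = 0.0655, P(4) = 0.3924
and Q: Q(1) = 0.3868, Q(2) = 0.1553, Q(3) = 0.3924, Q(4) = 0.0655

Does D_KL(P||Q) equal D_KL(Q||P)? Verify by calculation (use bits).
D_KL(P||Q) = 0.8443 bits, D_KL(Q||P) = 0.8443 bits. Yes — for this pair D_KL(P||Q) = D_KL(Q||P).

D_KL(P||Q) = Σ P(x) log₂(P(x)/Q(x))

Computing term by term:
  P(1)·log₂(P(1)/Q(1)) = 0.3868·log₂(0.3868/0.3868) = 0.00000
  P(2)·log₂(P(2)/Q(2)) = 0.1553·log₂(0.1553/0.1553) = 0.00000
  P(3)·log₂(P(3)/Q(3)) = 0.0655·log₂(0.0655/0.3924) = -0.16917
  P(4)·log₂(P(4)/Q(4)) = 0.3924·log₂(0.3924/0.0655) = 1.01347

D_KL(P||Q) = 0.00000 + 0.00000 - 0.16917 + 1.01347 = 0.84430 ≈ 0.8443 bits

D_KL(Q||P) = Σ Q(x) log₂(Q(x)/P(x))

Computing term by term:
  Q(1)·log₂(Q(1)/P(1)) = 0.3868·log₂(0.3868/0.3868) = 0.00000
  Q(2)·log₂(Q(2)/P(2)) = 0.1553·log₂(0.1553/0.1553) = 0.00000
  Q(3)·log₂(Q(3)/P(3)) = 0.3924·log₂(0.3924/0.0655) = 1.01347
  Q(4)·log₂(Q(4)/P(4)) = 0.0655·log₂(0.0655/0.3924) = -0.16917

D_KL(Q||P) = 0.00000 + 0.00000 + 1.01347 - 0.16917 = 0.84430 ≈ 0.8443 bits

These ARE equal here. Q is P with outcomes relabeled (Q(3) = P(4), Q(4) = P(3)) by a relabeling that is its own inverse, so the two sums contain exactly the same terms in a different order. This is a special case — KL divergence is not symmetric in general: D_KL(P||Q) ≠ D_KL(Q||P) for most P, Q.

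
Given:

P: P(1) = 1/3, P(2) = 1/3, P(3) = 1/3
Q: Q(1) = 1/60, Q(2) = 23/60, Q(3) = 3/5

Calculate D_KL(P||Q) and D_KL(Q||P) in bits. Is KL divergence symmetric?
D_KL(P||Q) = 1.0908 bits, D_KL(Q||P) = 0.5141 bits. No, KL divergence is not symmetric.

D_KL(P||Q) = Σ P(x) log₂(P(x)/Q(x))

Computing term by term:
  P(1)·log₂(P(1)/Q(1)) = (1/3)·log₂((1/3)/(1/60)) = 1.44064
  P(2)·log₂(P(2)/Q(2)) = (1/3)·log₂((1/3)/(23/60)) = -0.06721
  P(3)·log₂(P(3)/Q(3)) = (1/3)·log₂((1/3)/(3/5)) = -0.28267

D_KL(P||Q) = 1.44064 - 0.06721 - 0.28267 = 1.09076 ≈ 1.0908 bits

D_KL(Q||P) = Σ Q(x) log₂(Q(x)/P(x))

Computing term by term:
  Q(1)·log₂(Q(1)/P(1)) = (1/60)·log₂((1/60)/(1/3)) = -0.07203
  Q(2)·log₂(Q(2)/P(2)) = (23/60)·log₂((23/60)/(1/3)) = 0.07729
  Q(3)·log₂(Q(3)/P(3)) = (3/5)·log₂((3/5)/(1/3)) = 0.50880

D_KL(Q||P) = -0.07203 + 0.07729 + 0.50880 = 0.51406 ≈ 0.5141 bits

These are NOT equal (difference: 0.5767 bits). KL divergence is asymmetric: D_KL(P||Q) ≠ D_KL(Q||P) in general.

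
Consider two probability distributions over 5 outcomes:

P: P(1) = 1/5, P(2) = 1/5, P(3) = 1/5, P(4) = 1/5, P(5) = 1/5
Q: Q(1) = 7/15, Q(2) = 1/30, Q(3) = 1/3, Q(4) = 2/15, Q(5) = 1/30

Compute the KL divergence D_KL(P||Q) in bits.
0.7591 bits

D_KL(P||Q) = Σ P(x) log₂(P(x)/Q(x))

Computing term by term:
  P(1)·log₂(P(1)/Q(1)) = (1/5)·log₂((1/5)/(7/15)) = -0.24448
  P(2)·log₂(P(2)/Q(2)) = (1/5)·log₂((1/5)/(1/30)) = 0.51699
  P(3)·log₂(P(3)/Q(3)) = (1/5)·log₂((1/5)/(1/3)) = -0.14739
  P(4)·log₂(P(4)/Q(4)) = (1/5)·log₂((1/5)/(2/15)) = 0.11699
  P(5)·log₂(P(5)/Q(5)) = (1/5)·log₂((1/5)/(1/30)) = 0.51699

D_KL(P||Q) = -0.24448 + 0.51699 - 0.14739 + 0.11699 + 0.51699 = 0.75910 ≈ 0.7591 bits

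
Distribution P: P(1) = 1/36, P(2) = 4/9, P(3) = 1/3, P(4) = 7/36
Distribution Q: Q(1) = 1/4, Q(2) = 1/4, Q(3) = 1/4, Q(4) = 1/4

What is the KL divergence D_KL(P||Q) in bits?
0.3487 bits

D_KL(P||Q) = Σ P(x) log₂(P(x)/Q(x))

Computing term by term:
  P(1)·log₂(P(1)/Q(1)) = (1/36)·log₂((1/36)/(1/4)) = -0.08805
  P(2)·log₂(P(2)/Q(2)) = (4/9)·log₂((4/9)/(1/4)) = 0.36892
  P(3)·log₂(P(3)/Q(3)) = (1/3)·log₂((1/3)/(1/4)) = 0.13835
  P(4)·log₂(P(4)/Q(4)) = (7/36)·log₂((7/36)/(1/4)) = -0.07050

D_KL(P||Q) = -0.08805 + 0.36892 + 0.13835 - 0.07050 = 0.34872 ≈ 0.3487 bits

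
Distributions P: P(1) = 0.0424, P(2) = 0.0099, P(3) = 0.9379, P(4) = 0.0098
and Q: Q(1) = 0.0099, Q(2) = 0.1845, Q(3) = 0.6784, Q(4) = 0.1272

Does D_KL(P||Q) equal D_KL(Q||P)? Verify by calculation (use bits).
D_KL(P||Q) = 0.4492 bits, D_KL(Q||P) = 0.9112 bits. No — D_KL(P||Q) ≠ D_KL(Q||P) for this pair.

D_KL(P||Q) = Σ P(x) log₂(P(x)/Q(x))

Computing term by term:
  P(1)·log₂(P(1)/Q(1)) = 0.0424·log₂(0.0424/0.0099) = 0.08898
  P(2)·log₂(P(2)/Q(2)) = 0.0099·log₂(0.0099/0.1845) = -0.04178
  P(3)·log₂(P(3)/Q(3)) = 0.9379·log₂(0.9379/0.6784) = 0.43828
  P(4)·log₂(P(4)/Q(4)) = 0.0098·log₂(0.0098/0.1272) = -0.03624

D_KL(P||Q) = 0.08898 - 0.04178 + 0.43828 - 0.03624 = 0.44924 ≈ 0.4492 bits

D_KL(Q||P) = Σ Q(x) log₂(Q(x)/P(x))

Computing term by term:
  Q(1)·log₂(Q(1)/P(1)) = 0.0099·log₂(0.0099/0.0424) = -0.02078
  Q(2)·log₂(Q(2)/P(2)) = 0.1845·log₂(0.1845/0.0099) = 0.77860
  Q(3)·log₂(Q(3)/P(3)) = 0.6784·log₂(0.6784/0.9379) = -0.31701
  Q(4)·log₂(Q(4)/P(4)) = 0.1272·log₂(0.1272/0.0098) = 0.47041

D_KL(Q||P) = -0.02078 + 0.77860 - 0.31701 + 0.47041 = 0.91122 ≈ 0.9112 bits

These are NOT equal (difference: 0.4620 bits). KL divergence is asymmetric: D_KL(P||Q) ≠ D_KL(Q||P) in general.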